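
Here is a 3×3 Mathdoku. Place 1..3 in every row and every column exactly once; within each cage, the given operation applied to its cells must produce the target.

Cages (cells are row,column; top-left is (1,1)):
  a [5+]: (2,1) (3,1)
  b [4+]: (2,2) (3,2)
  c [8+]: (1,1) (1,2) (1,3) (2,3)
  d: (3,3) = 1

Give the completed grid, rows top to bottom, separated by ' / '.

Cage c has sum 8, which forces (2,3) = 2.
Cage d is given; hence (3,3) = 1.
1 is placed in column 3, leaving (1,3) = 3.
Row 2 now contains 2, which forces (2,1) = 3.
The two cells of cage b must have sum 4, leaving (2,2) = 1.
The two cells of cage a must have sum 5; hence (3,1) = 2.
1 is placed in row 3; hence (3,2) = 3.
2 is placed in column 1, leaving (1,1) = 1.
1 is placed in column 2, which forces (1,2) = 2.

1 2 3 / 3 1 2 / 2 3 1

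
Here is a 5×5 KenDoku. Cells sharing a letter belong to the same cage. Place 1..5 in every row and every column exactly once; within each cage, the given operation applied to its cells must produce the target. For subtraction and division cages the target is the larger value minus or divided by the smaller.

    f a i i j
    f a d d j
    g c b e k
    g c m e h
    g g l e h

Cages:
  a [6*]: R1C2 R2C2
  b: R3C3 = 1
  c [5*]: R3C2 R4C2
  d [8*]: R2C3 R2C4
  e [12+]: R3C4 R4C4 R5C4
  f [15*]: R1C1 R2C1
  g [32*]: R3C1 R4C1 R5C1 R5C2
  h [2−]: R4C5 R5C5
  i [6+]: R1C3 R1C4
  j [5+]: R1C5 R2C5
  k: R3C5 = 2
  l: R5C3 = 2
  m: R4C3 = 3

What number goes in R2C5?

Cage b is a single given cell, so R3C3 = 1.
Cage k is given; hence R3C5 = 2.
Cage m is given, which forces R4C3 = 3.
Cage g has product 32, so R5C2 = 4.
L is a freebie; hence R5C3 = 2.
Column 3 now contains 2; hence R2C3 = 4.
Cage d needs two cells with product 8, leaving R2C4 = 2.
Row 2 already has 4, so R2C5 = 1.
Row 3 already has 2; hence R3C1 = 4.
1 is placed in row 3, so R3C2 = 5.
Row 3 now contains 5, which forces R3C4 = 3.
Cage g has product 32; hence R4C1 = 2.
The two cells of cage c must have product 5, which forces R4C2 = 1.
Column 5 now contains 1; hence R4C5 = 5.
Row 5 now contains 2, leaving R5C1 = 1.
Column 4 now contains 3, so R5C4 = 5.
Cage h's pair has difference 2, leaving R5C5 = 3.
Cage a needs two cells with product 6, which forces R1C2 = 2.
4 is placed in column 3, leaving R1C3 = 5.
2 is placed in column 4, which forces R1C4 = 1.
Column 5 now contains 1; hence R1C5 = 4.
Row 2 already has 2, leaving R2C2 = 3.
5 is placed in row 4, leaving R4C4 = 4.
5 is placed in row 1; hence R1C1 = 3.
Row 2 already has 3, which forces R2C1 = 5.
Filled in: 3 2 5 1 4 / 5 3 4 2 1 / 4 5 1 3 2 / 2 1 3 4 5 / 1 4 2 5 3.

1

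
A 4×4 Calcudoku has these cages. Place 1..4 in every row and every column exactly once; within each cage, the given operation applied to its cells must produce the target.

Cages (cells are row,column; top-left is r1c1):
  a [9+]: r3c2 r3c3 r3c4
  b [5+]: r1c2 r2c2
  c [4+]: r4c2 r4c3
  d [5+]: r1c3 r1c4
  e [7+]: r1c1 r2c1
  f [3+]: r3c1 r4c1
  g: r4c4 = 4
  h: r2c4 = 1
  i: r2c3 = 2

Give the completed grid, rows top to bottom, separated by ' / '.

Cage i is a single given cell; hence r2c3 = 2.
H is a freebie; hence r2c4 = 1.
Cage g is a single given cell; hence r4c4 = 4.
Cage d's pair has sum 5, so r1c3 = 3.
Cage d's pair has sum 5, which forces r1c4 = 2.
3 is placed in column 3, which forces r3c3 = 4.
2 is placed in column 4; hence r3c4 = 3.
3 is placed in column 3; hence r4c3 = 1.
Row 1 already has 3; hence r1c1 = 4.
2 is placed in row 1, leaving r1c2 = 1.
The two cells of cage e must have sum 7, which forces r2c1 = 3.
Cage b's pair has sum 5, so r2c2 = 4.
The two cells of cage f must have sum 3, so r3c1 = 1.
3 is placed in row 3; hence r3c2 = 2.
Row 4 already has 1, which forces r4c1 = 2.
Row 4 already has 1; hence r4c2 = 3.

4 1 3 2 / 3 4 2 1 / 1 2 4 3 / 2 3 1 4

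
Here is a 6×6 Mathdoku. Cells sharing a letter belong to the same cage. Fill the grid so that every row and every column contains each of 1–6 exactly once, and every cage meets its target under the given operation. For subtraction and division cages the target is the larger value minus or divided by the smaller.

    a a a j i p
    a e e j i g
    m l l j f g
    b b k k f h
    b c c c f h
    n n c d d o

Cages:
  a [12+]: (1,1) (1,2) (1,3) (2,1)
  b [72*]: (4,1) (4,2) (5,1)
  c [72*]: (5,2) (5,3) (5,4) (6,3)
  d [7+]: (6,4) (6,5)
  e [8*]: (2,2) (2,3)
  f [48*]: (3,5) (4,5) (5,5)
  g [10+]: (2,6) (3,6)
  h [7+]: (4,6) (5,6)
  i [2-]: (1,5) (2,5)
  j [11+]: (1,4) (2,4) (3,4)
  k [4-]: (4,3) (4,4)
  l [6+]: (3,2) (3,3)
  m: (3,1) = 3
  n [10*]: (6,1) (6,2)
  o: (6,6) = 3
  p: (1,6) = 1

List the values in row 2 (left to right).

Cage p is a single given cell, leaving (1,6) = 1.
Cage m is a single given cell, leaving (3,1) = 3.
O is a freebie, so (6,6) = 3.
The only place for 3 in row 4 is (4,2).
Row 5 needs a 5, and only (5,6) is open for it.
5 is placed in column 6; hence (4,6) = 2.
In row 6, 4 can only go at (6,3), so (6,3) = 4.
The two cells of cage e must have product 8, leaving (2,2) = 4.
Column 3 already has 4; hence (2,3) = 2.
Row 2 already has 4, which forces (2,6) = 6.
Column 6 already has 6, leaving (3,6) = 4.
Row 2 already has 2, leaving (2,1) = 1.
Row 5 needs a 2, and only (5,5) is open for it.
2 is placed in column 5, which forces (3,5) = 6.
The 3 cells of cage f must have product 48, which forces (4,5) = 4.
6 is placed in row 3, so (3,4) = 2.
4 is placed in row 4, leaving (4,1) = 6.
Cage b needs product 72; hence (5,1) = 4.
Column 4 already has 2, leaving (6,4) = 6.
Column 1 already has 4, leaving (1,1) = 2.
Cage a needs sum 12, so (1,2) = 6.
Cage a needs sum 12, so (1,3) = 3.
6 is placed in column 4; hence (1,4) = 4.
3 is placed in row 1, so (1,5) = 5.
The 3 cells of cage j must have sum 11, so (2,4) = 5.
5 is placed in column 5, leaving (2,5) = 3.
Column 4 already has 5, which forces (4,4) = 1.
Column 2 already has 6, leaving (5,2) = 1.
Row 5 already has 1, so (5,3) = 6.
Column 4 now contains 1, so (5,4) = 3.
Column 1 already has 2, so (6,1) = 5.
Row 6 now contains 5; hence (6,2) = 2.
Cage d needs two cells with sum 7, which forces (6,5) = 1.
1 is placed in column 2; hence (3,2) = 5.
The two cells of cage l must have sum 6, leaving (3,3) = 1.
Row 4 already has 1, so (4,3) = 5.
Completed grid: 2 6 3 4 5 1 / 1 4 2 5 3 6 / 3 5 1 2 6 4 / 6 3 5 1 4 2 / 4 1 6 3 2 5 / 5 2 4 6 1 3.

1 4 2 5 3 6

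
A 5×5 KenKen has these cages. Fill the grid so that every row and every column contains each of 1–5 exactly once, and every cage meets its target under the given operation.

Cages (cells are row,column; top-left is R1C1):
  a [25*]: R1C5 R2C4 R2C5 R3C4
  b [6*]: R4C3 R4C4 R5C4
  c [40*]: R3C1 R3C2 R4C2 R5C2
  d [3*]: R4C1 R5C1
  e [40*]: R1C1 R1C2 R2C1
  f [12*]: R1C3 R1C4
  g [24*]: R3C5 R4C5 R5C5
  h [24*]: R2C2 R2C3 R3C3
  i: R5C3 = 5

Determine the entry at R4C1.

3

Cage i is a single given cell; hence R5C3 = 5.
In row 1, 1 can only go at R1C5, so R1C5 = 1.
The 4 cells of cage a must have product 25, so R2C4 = 1.
Column 5 now contains 1; hence R2C5 = 5.
Cage a has product 25, leaving R3C4 = 5.
Cage c needs product 40, leaving R4C2 = 5.
Cage b needs product 6; hence R4C3 = 1.
Cage e has product 40; hence R1C1 = 5.
Row 4 now contains 1; hence R4C1 = 3.
Row 4 now contains 3, so R4C4 = 2.
Row 4 now contains 2; hence R4C5 = 4.
The two cells of cage d must have product 3, which forces R5C1 = 1.
2 is placed in column 4; hence R5C4 = 3.
Row 5 now contains 3, so R5C5 = 2.
Cage f's pair has product 12, leaving R1C3 = 3.
3 is placed in column 4, leaving R1C4 = 4.
Cage c needs product 40, leaving R3C1 = 2.
Cage c has product 40, leaving R3C2 = 1.
Row 3 already has 2, so R3C3 = 4.
Column 5 already has 2; hence R3C5 = 3.
Row 5 already has 2, so R5C2 = 4.
Row 1 now contains 4, so R1C2 = 2.
Column 1 now contains 2, so R2C1 = 4.
Cage h needs product 24; hence R2C2 = 3.
4 is placed in column 3, leaving R2C3 = 2.
Filled in: 5 2 3 4 1 / 4 3 2 1 5 / 2 1 4 5 3 / 3 5 1 2 4 / 1 4 5 3 2.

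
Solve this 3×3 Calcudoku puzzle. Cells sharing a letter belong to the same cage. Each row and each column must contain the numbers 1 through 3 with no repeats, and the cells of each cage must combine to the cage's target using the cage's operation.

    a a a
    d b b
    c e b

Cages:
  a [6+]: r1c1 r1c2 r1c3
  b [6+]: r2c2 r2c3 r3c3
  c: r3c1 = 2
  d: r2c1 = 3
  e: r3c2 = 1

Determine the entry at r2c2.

2

Cage d is given; hence r2c1 = 3.
Cage c is given, which forces r3c1 = 2.
Cage e is given, leaving r3c2 = 1.
Row 3 now contains 1, leaving r3c3 = 3.
2 is placed in column 1; hence r1c1 = 1.
Cage a has sum 6, which forces r1c2 = 3.
Cage a needs sum 6, leaving r1c3 = 2.
Column 2 already has 1, which forces r2c2 = 2.
Cage b has sum 6, leaving r2c3 = 1.
Filled in: 1 3 2 / 3 2 1 / 2 1 3.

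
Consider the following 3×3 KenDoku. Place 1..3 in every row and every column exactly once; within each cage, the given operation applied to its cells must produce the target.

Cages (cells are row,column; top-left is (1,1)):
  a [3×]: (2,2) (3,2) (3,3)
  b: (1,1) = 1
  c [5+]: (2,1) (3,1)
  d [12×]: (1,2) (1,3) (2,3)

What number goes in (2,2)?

1

Cage b is a single given cell, which forces (1,1) = 1.
The 3 cells of cage d must have product 12, which forces (1,2) = 2.
Cage d has product 12, so (1,3) = 3.
The 3 cells of cage a must have product 3, leaving (2,2) = 1.
Cage d needs product 12, so (2,3) = 2.
Cage a has product 3, so (3,2) = 3.
Cage a has product 3, so (3,3) = 1.
Row 2 now contains 2; hence (2,1) = 3.
Row 3 now contains 3, which forces (3,1) = 2.
Completed grid: 1 2 3 / 3 1 2 / 2 3 1.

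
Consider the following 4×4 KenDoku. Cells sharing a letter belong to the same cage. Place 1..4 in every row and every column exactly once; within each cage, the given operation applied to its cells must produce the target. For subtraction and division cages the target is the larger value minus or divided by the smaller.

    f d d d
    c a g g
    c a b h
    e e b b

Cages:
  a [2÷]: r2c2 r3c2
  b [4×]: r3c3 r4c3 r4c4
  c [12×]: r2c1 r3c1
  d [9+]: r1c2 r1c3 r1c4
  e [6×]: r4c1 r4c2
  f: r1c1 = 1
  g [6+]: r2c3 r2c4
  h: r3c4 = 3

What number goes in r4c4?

1

F is a freebie, leaving r1c1 = 1.
H is a freebie, which forces r3c4 = 3.
The two cells of cage c must have product 12, leaving r2c1 = 3.
Row 3 now contains 3; hence r3c1 = 4.
3 is placed in column 1; hence r4c1 = 2.
2 is placed in row 4, which forces r4c2 = 3.
2 is placed in row 4; hence r4c4 = 1.
Cage d has sum 9, leaving r1c3 = 3.
The 3 cells of cage b must have product 4, which forces r3c3 = 1.
Row 4 already has 1, so r4c3 = 4.
Column 3 already has 4, which forces r2c3 = 2.
The two cells of cage g must have sum 6, so r2c4 = 4.
Row 3 now contains 1, so r3c2 = 2.
2 is placed in column 2, so r1c2 = 4.
Column 4 now contains 4, which forces r1c4 = 2.
Row 2 now contains 4; hence r2c2 = 1.
Completed grid: 1 4 3 2 / 3 1 2 4 / 4 2 1 3 / 2 3 4 1.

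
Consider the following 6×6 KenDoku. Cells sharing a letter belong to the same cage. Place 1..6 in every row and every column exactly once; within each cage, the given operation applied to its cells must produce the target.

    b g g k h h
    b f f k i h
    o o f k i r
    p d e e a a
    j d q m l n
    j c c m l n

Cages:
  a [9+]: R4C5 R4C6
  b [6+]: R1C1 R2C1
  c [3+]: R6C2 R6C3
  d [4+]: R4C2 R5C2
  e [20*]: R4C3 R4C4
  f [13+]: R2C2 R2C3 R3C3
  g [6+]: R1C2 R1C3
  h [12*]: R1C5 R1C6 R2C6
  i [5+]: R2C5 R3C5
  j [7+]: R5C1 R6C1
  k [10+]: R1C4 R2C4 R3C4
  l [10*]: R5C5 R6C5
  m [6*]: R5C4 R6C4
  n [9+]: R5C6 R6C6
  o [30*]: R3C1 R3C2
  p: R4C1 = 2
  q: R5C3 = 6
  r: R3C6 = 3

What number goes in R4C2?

1

Cage r is a single given cell, leaving R3C6 = 3.
Cage p is given, leaving R4C1 = 2.
Cage q is a single given cell, leaving R5C3 = 6.
Row 4 needs a 1, and only R4C2 is open for it.
Column 2 now contains 1, which forces R5C2 = 3.
Column 2 now contains 1, so R6C2 = 2.
The two cells of cage c must have sum 3, which forces R6C3 = 1.
Row 6 now contains 2, which forces R6C5 = 5.
Row 6 now contains 5, leaving R6C6 = 4.
The two cells of cage g must have sum 6, which forces R1C2 = 4.
The two cells of cage g must have sum 6, so R1C3 = 2.
Column 5 already has 5, so R5C5 = 2.
Column 6 already has 4, so R5C6 = 5.
Cage f needs sum 13, leaving R2C3 = 3.
The 3 cells of cage h must have product 12; hence R2C6 = 2.
Cage a needs two cells with sum 9, which forces R4C5 = 3.
Column 6 now contains 5; hence R4C6 = 6.
Row 5 already has 2; hence R5C4 = 1.
Cage m's pair has product 6, so R6C4 = 6.
Cage k needs sum 10, so R1C4 = 3.
The 3 cells of cage h must have product 12, which forces R1C5 = 6.
6 is placed in column 6, which forces R1C6 = 1.
Cage k has sum 10; hence R2C4 = 5.
Cage k needs sum 10, leaving R3C4 = 2.
5 is placed in column 4, which forces R4C4 = 4.
Row 5 already has 1, leaving R5C1 = 4.
Row 6 already has 6, leaving R6C1 = 3.
Row 1 already has 1, leaving R1C1 = 5.
Row 2 now contains 5, which forces R2C1 = 1.
Row 2 now contains 5, which forces R2C2 = 6.
1 is placed in row 2; hence R2C5 = 4.
Column 1 already has 5, leaving R3C1 = 6.
Column 2 now contains 6, leaving R3C2 = 5.
The 3 cells of cage f must have sum 13, which forces R3C3 = 4.
4 is placed in column 5, which forces R3C5 = 1.
Row 4 already has 4, which forces R4C3 = 5.
Completed grid: 5 4 2 3 6 1 / 1 6 3 5 4 2 / 6 5 4 2 1 3 / 2 1 5 4 3 6 / 4 3 6 1 2 5 / 3 2 1 6 5 4.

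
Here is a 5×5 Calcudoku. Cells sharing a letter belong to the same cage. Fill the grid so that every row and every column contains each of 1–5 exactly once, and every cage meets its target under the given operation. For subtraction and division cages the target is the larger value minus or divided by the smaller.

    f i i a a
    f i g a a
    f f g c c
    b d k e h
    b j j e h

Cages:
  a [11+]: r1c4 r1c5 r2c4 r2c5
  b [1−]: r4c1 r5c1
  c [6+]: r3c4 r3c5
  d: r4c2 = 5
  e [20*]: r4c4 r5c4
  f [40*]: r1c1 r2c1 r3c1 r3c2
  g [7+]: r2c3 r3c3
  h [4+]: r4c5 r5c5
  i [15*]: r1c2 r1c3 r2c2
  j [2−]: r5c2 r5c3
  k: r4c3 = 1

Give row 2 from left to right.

Cage d is a single given cell, which forces r4c2 = 5.
Cage k is a single given cell; hence r4c3 = 1.
5 is placed in row 4, which forces r4c4 = 4.
Row 4 now contains 1; hence r4c5 = 3.
Column 4 already has 4; hence r5c4 = 5.
Column 5 already has 3, so r5c5 = 1.
Cage i has product 15, so r1c3 = 5.
Row 4 already has 3, which forces r4c1 = 2.
The two cells of cage b must have difference 1; hence r5c1 = 3.
The 4 cells of cage f must have product 40, leaving r3c2 = 2.
Row 3 already has 2; hence r3c4 = 1.
2 is placed in column 2, which forces r5c2 = 4.
4 is placed in row 5, leaving r5c3 = 2.
Cage c needs two cells with sum 6, which forces r3c5 = 5.
Cage f needs product 40, which forces r1c1 = 1.
1 is placed in row 1, leaving r1c2 = 3.
Row 1 already has 3, which forces r1c4 = 2.
Row 1 already has 2, which forces r1c5 = 4.
Cage f needs product 40; hence r2c1 = 5.
Column 2 now contains 3, leaving r2c2 = 1.
Column 4 now contains 2, which forces r2c4 = 3.
4 is placed in column 5, which forces r2c5 = 2.
Row 3 now contains 5, which forces r3c1 = 4.
Row 3 already has 4, so r3c3 = 3.
3 is placed in row 2, so r2c3 = 4.
Completed grid: 1 3 5 2 4 / 5 1 4 3 2 / 4 2 3 1 5 / 2 5 1 4 3 / 3 4 2 5 1.

5 1 4 3 2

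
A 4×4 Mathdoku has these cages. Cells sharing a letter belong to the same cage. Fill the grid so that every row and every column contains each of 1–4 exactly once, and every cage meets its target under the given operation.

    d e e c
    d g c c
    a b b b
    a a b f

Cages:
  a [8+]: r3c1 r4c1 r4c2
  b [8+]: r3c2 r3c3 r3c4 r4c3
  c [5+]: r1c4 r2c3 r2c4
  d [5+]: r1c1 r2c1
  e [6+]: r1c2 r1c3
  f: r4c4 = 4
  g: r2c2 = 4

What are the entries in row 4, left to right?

1 3 2 4

Cage g is a single given cell, which forces r2c2 = 4.
Cage f is a single given cell, leaving r4c4 = 4.
Column 2 now contains 4, leaving r1c2 = 2.
Cage e's pair has sum 6; hence r1c3 = 4.
2 is placed in row 1; hence r1c4 = 1.
Column 4 already has 1; hence r2c4 = 3.
3 is placed in column 4, which forces r3c4 = 2.
Row 1 now contains 4; hence r1c1 = 3.
The two cells of cage d must have sum 5, leaving r2c1 = 2.
Cage c needs sum 5, which forces r2c3 = 1.
Column 1 already has 3, so r3c1 = 4.
Column 3 now contains 1, which forces r3c3 = 3.
Column 1 now contains 2; hence r4c1 = 1.
Row 4 now contains 1, leaving r4c2 = 3.
The 4 cells of cage b must have sum 8; hence r4c3 = 2.
Row 3 now contains 3; hence r3c2 = 1.
The full grid is 3 2 4 1 / 2 4 1 3 / 4 1 3 2 / 1 3 2 4.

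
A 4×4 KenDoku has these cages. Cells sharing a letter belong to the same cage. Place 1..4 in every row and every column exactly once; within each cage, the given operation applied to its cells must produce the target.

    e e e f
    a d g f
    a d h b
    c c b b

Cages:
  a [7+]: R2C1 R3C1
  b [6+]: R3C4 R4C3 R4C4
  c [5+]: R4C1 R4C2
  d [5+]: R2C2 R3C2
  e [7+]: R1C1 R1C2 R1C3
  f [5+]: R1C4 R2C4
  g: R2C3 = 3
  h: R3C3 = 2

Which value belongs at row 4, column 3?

1

Cage g is given, which forces R2C3 = 3.
Cage h is a single given cell; hence R3C3 = 2.
2 is placed in column 3, so R4C3 = 1.
Column 3 already has 1, so R1C3 = 4.
Row 2 already has 3, leaving R2C1 = 4.
Cage a needs two cells with sum 7; hence R3C1 = 3.
Row 3 now contains 3, leaving R3C4 = 1.
Column 1 already has 3, which forces R4C1 = 2.
Row 4 now contains 2, which forces R4C2 = 3.
Row 4 now contains 2, leaving R4C4 = 4.
Column 1 now contains 2; hence R1C1 = 1.
Cage e has sum 7, leaving R1C2 = 2.
Column 4 now contains 1, leaving R1C4 = 3.
Cage d's pair has sum 5; hence R2C2 = 1.
Column 4 now contains 1, leaving R2C4 = 2.
1 is placed in row 3, so R3C2 = 4.
The full grid is 1 2 4 3 / 4 1 3 2 / 3 4 2 1 / 2 3 1 4.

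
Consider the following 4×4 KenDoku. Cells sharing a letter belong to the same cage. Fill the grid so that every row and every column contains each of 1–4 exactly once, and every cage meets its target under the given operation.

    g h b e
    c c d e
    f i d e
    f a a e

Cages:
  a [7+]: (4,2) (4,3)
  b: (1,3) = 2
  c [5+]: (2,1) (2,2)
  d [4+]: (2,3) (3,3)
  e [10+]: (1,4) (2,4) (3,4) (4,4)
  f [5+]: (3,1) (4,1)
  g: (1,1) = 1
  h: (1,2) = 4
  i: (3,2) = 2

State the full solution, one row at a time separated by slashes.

Cage g is given; hence (1,1) = 1.
Cage h is a single given cell, which forces (1,2) = 4.
B is a freebie, leaving (1,3) = 2.
Row 1 already has 2, which forces (1,4) = 3.
Cage i is a single given cell, so (3,2) = 2.
Column 2 already has 4, leaving (4,2) = 3.
Row 4 now contains 3, which forces (4,3) = 4.
Cage c needs two cells with sum 5, which forces (2,1) = 4.
Column 2 already has 3; hence (2,2) = 1.
Row 2 now contains 1, leaving (2,3) = 3.
Row 2 now contains 1, so (2,4) = 2.
The two cells of cage f must have sum 5; hence (3,1) = 3.
3 is placed in column 3; hence (3,3) = 1.
1 is placed in row 3; hence (3,4) = 4.
4 is placed in row 4, so (4,1) = 2.
2 is placed in column 4; hence (4,4) = 1.

1 4 2 3 / 4 1 3 2 / 3 2 1 4 / 2 3 4 1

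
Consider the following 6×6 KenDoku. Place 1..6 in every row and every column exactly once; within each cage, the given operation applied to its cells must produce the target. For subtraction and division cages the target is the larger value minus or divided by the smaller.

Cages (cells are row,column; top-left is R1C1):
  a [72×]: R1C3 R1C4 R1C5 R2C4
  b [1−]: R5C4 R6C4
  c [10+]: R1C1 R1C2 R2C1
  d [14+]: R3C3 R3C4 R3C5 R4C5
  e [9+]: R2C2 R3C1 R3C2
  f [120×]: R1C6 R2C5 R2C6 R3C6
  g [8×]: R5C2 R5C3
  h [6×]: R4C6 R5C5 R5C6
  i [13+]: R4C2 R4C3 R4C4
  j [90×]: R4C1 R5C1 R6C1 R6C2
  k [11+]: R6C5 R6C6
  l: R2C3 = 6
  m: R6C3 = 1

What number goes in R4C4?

L is a freebie, so R2C3 = 6.
Cage m is a single given cell, which forces R6C3 = 1.
Row 6 needs a 4, and only R6C4 is open for it.
Row 6 needs a 2, and only R6C1 is open for it.
Cage j has product 90, leaving R6C2 = 3.
The only place for 6 in row 5 is R5C6.
The 3 cells of cage h must have product 6, leaving R4C6 = 1.
Cage h needs product 6, so R5C5 = 1.
Cage k's pair has sum 11, leaving R6C5 = 6.
Column 6 now contains 6, which forces R6C6 = 5.
Cage f needs product 120, which forces R2C5 = 5.
In column 4, 1 can only go at R2C4, so R2C4 = 1.
The 4 cells of cage a must have product 72, leaving R1C4 = 6.
The 3 cells of cage i must have sum 13, so R4C2 = 6.
Row 3 needs a 1, and only R3C2 is open for it.
The only place for 1 in row 1 is R1C1.
The 3 cells of cage c must have sum 10, leaving R1C2 = 5.
Cage c needs sum 10, so R2C1 = 4.
4 is placed in row 2; hence R2C2 = 2.
Row 2 now contains 2; hence R2C6 = 3.
4 is placed in column 1, leaving R3C1 = 6.
2 is placed in column 2, leaving R5C2 = 4.
4 is placed in row 5, so R5C3 = 2.
The only place for 2 in row 1 is R1C6.
Column 6 already has 2, so R3C6 = 4.
The 4 cells of cage d must have sum 14; hence R4C5 = 4.
Cage a needs product 72, leaving R1C3 = 4.
Column 5 now contains 4, which forces R1C5 = 3.
3 is placed in column 5; hence R3C5 = 2.
Row 4 already has 4, which forces R4C3 = 5.
Cage i has sum 13, so R4C4 = 2.
Column 3 already has 5, leaving R3C3 = 3.
The 4 cells of cage d must have sum 14, so R3C4 = 5.
Row 4 already has 5; hence R4C1 = 3.
Cage j has product 90, so R5C1 = 5.
Column 4 already has 5, leaving R5C4 = 3.
Completed grid: 1 5 4 6 3 2 / 4 2 6 1 5 3 / 6 1 3 5 2 4 / 3 6 5 2 4 1 / 5 4 2 3 1 6 / 2 3 1 4 6 5.

2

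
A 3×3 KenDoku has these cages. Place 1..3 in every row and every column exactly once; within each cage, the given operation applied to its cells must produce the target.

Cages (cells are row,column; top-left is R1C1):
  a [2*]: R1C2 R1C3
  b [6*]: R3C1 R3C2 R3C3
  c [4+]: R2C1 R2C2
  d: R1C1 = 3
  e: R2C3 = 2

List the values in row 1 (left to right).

3 2 1

D is a freebie, so R1C1 = 3.
Column 1 already has 3, so R2C1 = 1.
1 is placed in row 2, which forces R2C2 = 3.
E is a freebie, so R2C3 = 2.
Column 1 already has 1, which forces R3C1 = 2.
2 is placed in row 3, so R3C2 = 1.
Row 3 now contains 1, which forces R3C3 = 3.
Column 2 now contains 1, leaving R1C2 = 2.
Column 3 now contains 2, which forces R1C3 = 1.
The full grid is 3 2 1 / 1 3 2 / 2 1 3.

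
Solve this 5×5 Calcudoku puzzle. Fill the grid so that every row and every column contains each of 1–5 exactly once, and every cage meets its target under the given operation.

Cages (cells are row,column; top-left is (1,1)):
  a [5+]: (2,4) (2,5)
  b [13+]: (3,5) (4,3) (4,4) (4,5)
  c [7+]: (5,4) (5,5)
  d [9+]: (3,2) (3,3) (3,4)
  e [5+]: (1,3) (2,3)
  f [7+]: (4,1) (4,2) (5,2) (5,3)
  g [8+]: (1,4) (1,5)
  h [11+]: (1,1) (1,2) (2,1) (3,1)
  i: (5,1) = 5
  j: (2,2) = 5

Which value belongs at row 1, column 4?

J is a freebie, which forces (2,2) = 5.
Cage i is given; hence (5,1) = 5.
The 4 cells of cage b must have sum 13; hence (3,5) = 2.
Row 3 needs a 4, and only (3,1) is open for it.
Cage h has sum 11; hence (1,2) = 4.
Column 1 needs a 3, and only (4,1) is open for it.
Row 4 already has 3; hence (4,2) = 1.
The 4 cells of cage f must have sum 7, so (5,2) = 2.
Cage f has sum 7, so (5,3) = 1.
Column 3 now contains 1, leaving (1,3) = 2.
Cage e's pair has sum 5, so (2,3) = 3.
1 is placed in column 2, which forces (3,2) = 3.
Cage d needs sum 9, so (3,3) = 5.
Cage d needs sum 9, which forces (3,4) = 1.
Column 3 already has 5, leaving (4,3) = 4.
Row 4 now contains 4, leaving (4,5) = 5.
Row 1 now contains 2; hence (1,1) = 1.
Cage g's pair has sum 8; hence (1,4) = 5.
Column 5 now contains 5, leaving (1,5) = 3.
The 4 cells of cage h must have sum 11, so (2,1) = 2.
Cage a's pair has sum 5, so (2,4) = 4.
Cage a's pair has sum 5, which forces (2,5) = 1.
Row 4 now contains 5; hence (4,4) = 2.
Column 4 now contains 4; hence (5,4) = 3.
Column 5 now contains 3, which forces (5,5) = 4.
Filled in: 1 4 2 5 3 / 2 5 3 4 1 / 4 3 5 1 2 / 3 1 4 2 5 / 5 2 1 3 4.

5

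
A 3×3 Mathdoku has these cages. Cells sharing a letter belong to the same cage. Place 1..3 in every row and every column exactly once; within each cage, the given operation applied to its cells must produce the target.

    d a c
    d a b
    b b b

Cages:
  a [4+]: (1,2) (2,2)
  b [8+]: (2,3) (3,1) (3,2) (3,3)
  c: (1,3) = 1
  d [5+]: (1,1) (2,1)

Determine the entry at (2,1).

Cage c is a single given cell; hence (1,3) = 1.
The 4 cells of cage b must have sum 8, leaving (2,3) = 2.
1 is placed in column 3, leaving (3,3) = 3.
Cage d needs two cells with sum 5, which forces (1,1) = 2.
1 is placed in row 1; hence (1,2) = 3.
Row 2 already has 2, so (2,1) = 3.
The two cells of cage a must have sum 4, leaving (2,2) = 1.
Column 1 now contains 2, leaving (3,1) = 1.
Column 2 now contains 1, leaving (3,2) = 2.
Filled in: 2 3 1 / 3 1 2 / 1 2 3.

3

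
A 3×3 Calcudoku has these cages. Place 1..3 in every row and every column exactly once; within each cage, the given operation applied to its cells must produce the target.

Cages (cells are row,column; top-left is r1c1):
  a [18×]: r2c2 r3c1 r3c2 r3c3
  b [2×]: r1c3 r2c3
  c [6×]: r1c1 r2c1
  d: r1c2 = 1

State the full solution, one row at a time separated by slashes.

Cage d is given, leaving r1c2 = 1.
Row 1 already has 1, which forces r1c3 = 2.
Cage a needs product 18, which forces r2c2 = 3.
2 is placed in column 3; hence r2c3 = 1.
Column 2 now contains 1, which forces r3c2 = 2.
1 is placed in column 3, leaving r3c3 = 3.
Row 1 already has 2; hence r1c1 = 3.
Row 2 already has 3, so r2c1 = 2.
Row 3 already has 3, leaving r3c1 = 1.

3 1 2 / 2 3 1 / 1 2 3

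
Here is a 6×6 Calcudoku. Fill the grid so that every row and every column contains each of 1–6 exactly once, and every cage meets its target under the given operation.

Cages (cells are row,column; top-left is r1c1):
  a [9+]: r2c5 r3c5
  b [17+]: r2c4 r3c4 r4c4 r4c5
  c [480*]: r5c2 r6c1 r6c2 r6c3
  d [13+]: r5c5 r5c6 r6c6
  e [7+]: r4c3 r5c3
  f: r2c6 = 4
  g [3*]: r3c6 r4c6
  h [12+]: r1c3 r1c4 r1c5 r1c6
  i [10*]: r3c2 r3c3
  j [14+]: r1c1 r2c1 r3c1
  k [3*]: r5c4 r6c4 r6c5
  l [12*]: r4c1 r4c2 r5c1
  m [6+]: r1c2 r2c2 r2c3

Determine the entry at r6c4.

3

Cage f is a single given cell, so r2c6 = 4.
Cage c needs product 480, leaving r5c2 = 4.
Cage k needs product 3; hence r5c4 = 1.
Cage k has product 3, so r6c4 = 3.
The 3 cells of cage k must have product 3, leaving r6c5 = 1.
The only place for 1 in row 3 is r3c6.
Cage h has sum 12, so r1c3 = 1.
Column 6 already has 1, which forces r4c6 = 3.
Cage m needs sum 6, which forces r2c2 = 1.
Cage l needs product 12, leaving r4c1 = 1.
Row 5 needs a 3, and only r5c3 is open for it.
Cage m needs sum 6, so r1c2 = 3.
3 is placed in column 3, which forces r2c3 = 2.
2 is placed in column 3, so r3c3 = 5.
Cage e's pair has sum 7, which forces r4c3 = 4.
Column 3 now contains 4, leaving r6c3 = 6.
5 is placed in row 3; hence r3c2 = 2.
The 4 cells of cage b must have sum 17, so r3c4 = 4.
2 is placed in column 2, leaving r4c2 = 6.
Cage c needs product 480, which forces r6c1 = 4.
Row 6 already has 6, leaving r6c2 = 5.
5 is placed in row 6, so r6c6 = 2.
Cage h has sum 12, which forces r1c4 = 2.
Cage h needs sum 12, so r1c5 = 4.
Column 6 already has 2, leaving r1c6 = 5.
The 4 cells of cage b must have sum 17; hence r2c4 = 6.
6 is placed in row 2, leaving r2c5 = 3.
Column 5 now contains 3, leaving r3c5 = 6.
Column 4 now contains 2; hence r4c4 = 5.
Row 4 already has 5, which forces r4c5 = 2.
Cage l has product 12, leaving r5c1 = 2.
Column 5 already has 6, which forces r5c5 = 5.
Column 6 already has 5; hence r5c6 = 6.
Row 1 now contains 5, so r1c1 = 6.
3 is placed in row 2, leaving r2c1 = 5.
Row 3 now contains 6, so r3c1 = 3.
Filled in: 6 3 1 2 4 5 / 5 1 2 6 3 4 / 3 2 5 4 6 1 / 1 6 4 5 2 3 / 2 4 3 1 5 6 / 4 5 6 3 1 2.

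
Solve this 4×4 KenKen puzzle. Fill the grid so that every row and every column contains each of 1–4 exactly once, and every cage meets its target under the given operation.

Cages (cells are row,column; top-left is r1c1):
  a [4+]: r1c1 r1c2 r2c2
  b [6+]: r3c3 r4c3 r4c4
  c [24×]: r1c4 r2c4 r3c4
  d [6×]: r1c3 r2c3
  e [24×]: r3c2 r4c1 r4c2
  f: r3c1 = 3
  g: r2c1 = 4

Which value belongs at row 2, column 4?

3

Cage a needs sum 4; hence r1c1 = 1.
Cage a needs sum 4, which forces r1c2 = 2.
2 is placed in row 1; hence r1c3 = 3.
Row 1 now contains 3, which forces r1c4 = 4.
G is a freebie, so r2c1 = 4.
Cage a needs sum 4; hence r2c2 = 1.
3 is placed in column 3, which forces r2c3 = 2.
Row 2 now contains 2, which forces r2c4 = 3.
F is a freebie, leaving r3c1 = 3.
Row 3 already has 3; hence r3c2 = 4.
Column 3 already has 2, leaving r3c3 = 1.
3 is placed in column 4, leaving r3c4 = 2.
Column 1 already has 3; hence r4c1 = 2.
Column 2 now contains 4, which forces r4c2 = 3.
Column 3 already has 1, leaving r4c3 = 4.
Column 4 now contains 2, so r4c4 = 1.
Completed grid: 1 2 3 4 / 4 1 2 3 / 3 4 1 2 / 2 3 4 1.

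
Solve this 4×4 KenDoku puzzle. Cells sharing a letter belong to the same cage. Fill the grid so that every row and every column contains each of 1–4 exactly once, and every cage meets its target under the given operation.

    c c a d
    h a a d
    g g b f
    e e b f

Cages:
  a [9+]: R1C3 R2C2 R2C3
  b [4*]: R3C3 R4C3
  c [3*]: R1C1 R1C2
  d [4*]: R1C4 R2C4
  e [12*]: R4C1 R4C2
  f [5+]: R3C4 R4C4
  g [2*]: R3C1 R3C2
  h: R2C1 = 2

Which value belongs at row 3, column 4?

3

Cage h is a single given cell, so R2C1 = 2.
Column 1 now contains 2, leaving R3C1 = 1.
1 is placed in row 3, so R3C2 = 2.
1 is placed in row 3, so R3C3 = 4.
4 is placed in row 3, so R3C4 = 3.
Column 3 already has 4, leaving R4C3 = 1.
Column 1 now contains 1; hence R1C1 = 3.
The two cells of cage c must have product 3, leaving R1C2 = 1.
Cage a needs sum 9; hence R1C3 = 2.
Row 1 now contains 1, so R1C4 = 4.
Cage a has sum 9; hence R2C2 = 4.
1 is placed in column 3, leaving R2C3 = 3.
Column 4 already has 4, so R2C4 = 1.
3 is placed in column 1, so R4C1 = 4.
Column 2 now contains 4, leaving R4C2 = 3.
The two cells of cage f must have sum 5, leaving R4C4 = 2.
Filled in: 3 1 2 4 / 2 4 3 1 / 1 2 4 3 / 4 3 1 2.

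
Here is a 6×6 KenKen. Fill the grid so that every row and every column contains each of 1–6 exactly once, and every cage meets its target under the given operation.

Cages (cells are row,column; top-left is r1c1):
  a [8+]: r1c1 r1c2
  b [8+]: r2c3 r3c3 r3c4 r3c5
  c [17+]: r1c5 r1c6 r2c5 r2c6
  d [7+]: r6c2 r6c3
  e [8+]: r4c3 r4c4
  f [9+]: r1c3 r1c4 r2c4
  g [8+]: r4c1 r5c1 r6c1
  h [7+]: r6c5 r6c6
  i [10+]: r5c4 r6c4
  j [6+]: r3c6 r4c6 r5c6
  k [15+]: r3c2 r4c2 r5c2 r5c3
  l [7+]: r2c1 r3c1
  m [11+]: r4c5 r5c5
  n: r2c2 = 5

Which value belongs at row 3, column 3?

N is a freebie, which forces r2c2 = 5.
Row 3 needs a 5, and only r3c1 is open for it.
Cage l needs two cells with sum 7, leaving r2c1 = 2.
Row 2 already has 2, so r2c3 = 1.
Column 1 now contains 2, so r1c1 = 6.
The two cells of cage a must have sum 8, leaving r1c2 = 2.
Cage f needs sum 9, leaving r1c4 = 1.
Cage b needs sum 8, leaving r3c5 = 1.
In row 3, 6 can only go at r3c2, so r3c2 = 6.
In row 3, 3 can only go at r3c6, so r3c6 = 3.
Cage c has sum 17; hence r1c5 = 3.
Cage c has sum 17, so r1c6 = 4.
Cage c needs sum 17, leaving r2c5 = 4.
The 4 cells of cage c must have sum 17; hence r2c6 = 6.
Row 1 now contains 4, leaving r1c3 = 5.
Row 2 now contains 4, leaving r2c4 = 3.
In row 5, 5 can only go at r5c5, so r5c5 = 5.
Column 5 already has 5, leaving r4c5 = 6.
Column 5 now contains 6, leaving r6c5 = 2.
The two cells of cage e must have sum 8; hence r4c3 = 3.
Cage e's pair has sum 8, leaving r4c4 = 5.
Cage h needs two cells with sum 7, which forces r6c6 = 5.
Row 4 now contains 3; hence r4c2 = 4.
4 is placed in row 4; hence r4c1 = 1.
Row 4 already has 1, leaving r4c6 = 2.
Column 6 already has 2; hence r5c6 = 1.
Row 5 now contains 1; hence r5c2 = 3.
Cage k needs sum 15, so r5c3 = 2.
3 is placed in column 2, leaving r6c2 = 1.
2 is placed in column 3; hence r3c3 = 4.
Cage b has sum 8, leaving r3c4 = 2.
Row 5 now contains 3, which forces r5c1 = 4.
Row 5 now contains 4; hence r5c4 = 6.
Cage g has sum 8, so r6c1 = 3.
The two cells of cage d must have sum 7, which forces r6c3 = 6.
Column 4 now contains 6, leaving r6c4 = 4.
Filled in: 6 2 5 1 3 4 / 2 5 1 3 4 6 / 5 6 4 2 1 3 / 1 4 3 5 6 2 / 4 3 2 6 5 1 / 3 1 6 4 2 5.

4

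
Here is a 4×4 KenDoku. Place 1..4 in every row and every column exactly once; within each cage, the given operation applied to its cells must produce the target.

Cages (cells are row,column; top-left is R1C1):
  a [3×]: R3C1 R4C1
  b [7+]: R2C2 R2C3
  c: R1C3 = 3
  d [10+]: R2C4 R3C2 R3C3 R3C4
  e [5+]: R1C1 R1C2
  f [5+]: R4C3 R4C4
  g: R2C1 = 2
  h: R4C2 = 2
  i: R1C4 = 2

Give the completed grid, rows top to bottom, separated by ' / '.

Cage c is given, so R1C3 = 3.
I is a freebie, leaving R1C4 = 2.
Cage g is given, leaving R2C1 = 2.
Column 3 now contains 3, which forces R2C3 = 4.
Cage h is a single given cell, which forces R4C2 = 2.
2 is placed in row 4, so R4C3 = 1.
Row 2 already has 4, leaving R2C2 = 3.
Row 2 already has 3, which forces R2C4 = 1.
Cage a's pair has product 3, so R3C1 = 1.
Row 3 already has 1, leaving R3C2 = 4.
1 is placed in column 3; hence R3C3 = 2.
Row 3 already has 4, so R3C4 = 3.
1 is placed in row 4, which forces R4C1 = 3.
The two cells of cage f must have sum 5, which forces R4C4 = 4.
Column 1 now contains 1, which forces R1C1 = 4.
4 is placed in column 2, so R1C2 = 1.

4 1 3 2 / 2 3 4 1 / 1 4 2 3 / 3 2 1 4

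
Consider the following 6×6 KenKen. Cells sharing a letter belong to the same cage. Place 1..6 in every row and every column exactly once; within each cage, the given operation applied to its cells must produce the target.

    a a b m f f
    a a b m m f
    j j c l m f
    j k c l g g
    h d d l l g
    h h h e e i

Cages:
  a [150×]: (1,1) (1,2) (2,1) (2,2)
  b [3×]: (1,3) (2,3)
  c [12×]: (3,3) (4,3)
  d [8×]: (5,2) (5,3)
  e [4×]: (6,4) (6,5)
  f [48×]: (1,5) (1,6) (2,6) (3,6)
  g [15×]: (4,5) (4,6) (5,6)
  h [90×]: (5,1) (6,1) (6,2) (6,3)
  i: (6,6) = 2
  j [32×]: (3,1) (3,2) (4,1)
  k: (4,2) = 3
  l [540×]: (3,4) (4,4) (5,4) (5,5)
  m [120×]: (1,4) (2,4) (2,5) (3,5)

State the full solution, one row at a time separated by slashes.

The 3 cells of cage j must have product 32, so (3,1) = 2.
The 3 cells of cage j must have product 32, so (3,2) = 4.
Cage j needs product 32, so (4,1) = 4.
Cage k is given, so (4,2) = 3.
4 is placed in column 2, which forces (5,2) = 2.
2 is placed in row 5, leaving (5,3) = 4.
The 4 cells of cage l must have product 540, which forces (5,5) = 6.
Cage i is a single given cell, which forces (6,6) = 2.
Cage c's pair has product 12, which forces (3,3) = 6.
Cage c's pair has product 12; hence (4,3) = 2.
The 3 cells of cage g must have product 15; hence (5,6) = 3.
The 4 cells of cage f must have product 48, leaving (1,5) = 2.
Cage l has product 540, leaving (3,4) = 3.
3 is placed in column 6, so (3,6) = 1.
Cage l needs product 540, which forces (4,4) = 6.
1 is placed in column 6, which forces (4,6) = 5.
Row 5 now contains 3, leaving (5,4) = 5.
The 4 cells of cage m must have product 120, leaving (1,4) = 4.
Row 1 now contains 4; hence (1,6) = 6.
Cage m needs product 120, leaving (2,4) = 2.
Cage m has product 120; hence (2,5) = 3.
6 is placed in column 6; hence (2,6) = 4.
Row 3 already has 1, leaving (3,5) = 5.
Row 4 already has 5, so (4,5) = 1.
Row 5 already has 5, leaving (5,1) = 1.
Column 4 already has 4, which forces (6,4) = 1.
Column 5 already has 1, so (6,5) = 4.
1 is placed in column 1, leaving (1,1) = 5.
Cage a has product 150, leaving (1,2) = 1.
The two cells of cage b must have product 3, which forces (1,3) = 3.
Cage a has product 150, which forces (2,1) = 6.
The 4 cells of cage a must have product 150, which forces (2,2) = 5.
Row 2 already has 3, so (2,3) = 1.
Column 1 now contains 6, leaving (6,1) = 3.
5 is placed in column 2, which forces (6,2) = 6.
3 is placed in column 3; hence (6,3) = 5.

5 1 3 4 2 6 / 6 5 1 2 3 4 / 2 4 6 3 5 1 / 4 3 2 6 1 5 / 1 2 4 5 6 3 / 3 6 5 1 4 2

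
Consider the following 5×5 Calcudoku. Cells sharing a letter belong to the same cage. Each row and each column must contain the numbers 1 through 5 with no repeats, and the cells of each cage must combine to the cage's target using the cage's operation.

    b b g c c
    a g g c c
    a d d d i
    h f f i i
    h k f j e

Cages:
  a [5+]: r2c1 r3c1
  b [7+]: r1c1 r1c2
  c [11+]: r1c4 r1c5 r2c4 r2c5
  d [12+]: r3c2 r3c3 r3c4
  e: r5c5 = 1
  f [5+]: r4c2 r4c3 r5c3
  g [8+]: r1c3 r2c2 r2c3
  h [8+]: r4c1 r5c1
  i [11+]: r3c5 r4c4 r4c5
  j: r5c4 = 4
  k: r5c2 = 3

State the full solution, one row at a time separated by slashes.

Cage k is a single given cell, which forces r5c2 = 3.
Cage j is a single given cell; hence r5c4 = 4.
Cage e is given, so r5c5 = 1.
The two cells of cage h must have sum 8, which forces r4c1 = 3.
Cage f needs sum 5; hence r4c2 = 2.
The 3 cells of cage f must have sum 5, which forces r4c3 = 1.
2 is placed in row 4, so r4c4 = 5.
Row 4 already has 5; hence r4c5 = 4.
3 is placed in row 5, so r5c1 = 5.
Row 5 already has 1, so r5c3 = 2.
Column 1 already has 5, leaving r1c1 = 2.
Cage b's pair has sum 7; hence r1c2 = 5.
5 is placed in row 1, which forces r1c5 = 3.
The 3 cells of cage g must have sum 8, so r2c2 = 1.
Column 2 now contains 5, so r3c2 = 4.
Row 3 now contains 4, which forces r3c3 = 5.
Column 4 already has 5, so r3c4 = 3.
The 3 cells of cage i must have sum 11, which forces r3c5 = 2.
Row 1 already has 3, which forces r1c3 = 4.
Row 1 already has 3, leaving r1c4 = 1.
Row 2 already has 1, which forces r2c1 = 4.
Cage g needs sum 8, so r2c3 = 3.
3 is placed in column 4, so r2c4 = 2.
2 is placed in column 5, so r2c5 = 5.
Row 3 now contains 4; hence r3c1 = 1.

2 5 4 1 3 / 4 1 3 2 5 / 1 4 5 3 2 / 3 2 1 5 4 / 5 3 2 4 1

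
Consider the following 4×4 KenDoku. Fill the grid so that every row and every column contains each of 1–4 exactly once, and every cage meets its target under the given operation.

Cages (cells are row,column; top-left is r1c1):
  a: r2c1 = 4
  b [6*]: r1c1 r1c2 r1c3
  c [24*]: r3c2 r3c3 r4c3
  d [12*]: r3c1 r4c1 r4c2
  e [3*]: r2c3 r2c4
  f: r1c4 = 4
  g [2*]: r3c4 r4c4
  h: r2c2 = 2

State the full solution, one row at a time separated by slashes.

2 1 3 4 / 4 2 1 3 / 1 3 4 2 / 3 4 2 1

F is a freebie, leaving r1c4 = 4.
Cage a is given, leaving r2c1 = 4.
Cage h is a single given cell, so r2c2 = 2.
Cage d has product 12, leaving r4c2 = 4.
Column 2 already has 4; hence r3c2 = 3.
Cage c has product 24; hence r3c3 = 4.
Cage c has product 24, so r4c3 = 2.
Row 4 already has 2, so r4c4 = 1.
Cage b needs product 6, which forces r1c1 = 2.
3 is placed in column 2, so r1c2 = 1.
Cage b needs product 6, leaving r1c3 = 3.
Cage e needs two cells with product 3, leaving r2c3 = 1.
1 is placed in column 4, which forces r2c4 = 3.
Row 3 now contains 3, leaving r3c1 = 1.
1 is placed in column 4, which forces r3c4 = 2.
1 is placed in row 4, so r4c1 = 3.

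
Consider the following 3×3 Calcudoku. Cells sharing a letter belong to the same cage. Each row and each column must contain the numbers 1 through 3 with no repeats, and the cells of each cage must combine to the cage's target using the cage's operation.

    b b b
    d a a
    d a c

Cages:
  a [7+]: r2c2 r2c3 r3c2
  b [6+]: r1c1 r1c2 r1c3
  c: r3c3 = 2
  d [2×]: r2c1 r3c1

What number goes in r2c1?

Cage c is a single given cell; hence r3c3 = 2.
Cage d's pair has product 2; hence r2c1 = 2.
The 3 cells of cage a must have sum 7, leaving r2c2 = 1.
Column 3 now contains 2; hence r2c3 = 3.
2 is placed in row 3, which forces r3c1 = 1.
2 is placed in row 3; hence r3c2 = 3.
Column 1 now contains 1, leaving r1c1 = 3.
Column 2 now contains 3, so r1c2 = 2.
Column 3 now contains 3; hence r1c3 = 1.
The full grid is 3 2 1 / 2 1 3 / 1 3 2.

2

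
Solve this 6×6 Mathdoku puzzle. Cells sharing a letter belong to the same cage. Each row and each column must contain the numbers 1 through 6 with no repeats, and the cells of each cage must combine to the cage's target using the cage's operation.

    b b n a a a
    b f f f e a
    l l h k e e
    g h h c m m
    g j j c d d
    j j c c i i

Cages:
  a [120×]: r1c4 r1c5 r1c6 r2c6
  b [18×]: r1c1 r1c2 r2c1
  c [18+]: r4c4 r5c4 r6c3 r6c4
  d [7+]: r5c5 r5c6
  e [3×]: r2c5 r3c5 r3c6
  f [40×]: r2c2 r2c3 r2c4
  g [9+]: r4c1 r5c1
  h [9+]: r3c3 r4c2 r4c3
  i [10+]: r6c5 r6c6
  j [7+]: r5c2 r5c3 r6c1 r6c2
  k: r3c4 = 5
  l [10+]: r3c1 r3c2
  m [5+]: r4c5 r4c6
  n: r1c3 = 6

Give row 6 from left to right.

Cage n is a single given cell, which forces r1c3 = 6.
Cage e has product 3, which forces r2c5 = 1.
K is a freebie, leaving r3c4 = 5.
The 3 cells of cage e must have product 3, leaving r3c5 = 3.
Cage e needs product 3, leaving r3c6 = 1.
The two cells of cage m must have sum 5; hence r4c5 = 2.
The two cells of cage m must have sum 5, so r4c6 = 3.
The 4 cells of cage c must have sum 18, leaving r6c3 = 5.
The 3 cells of cage f must have product 40; hence r2c2 = 5.
Cage h needs sum 9, which forces r4c3 = 1.
The two cells of cage d must have sum 7, leaving r5c5 = 5.
The two cells of cage d must have sum 7, so r5c6 = 2.
The 4 cells of cage a must have product 120, so r1c4 = 1.
5 is placed in column 5; hence r1c5 = 4.
The 4 cells of cage a must have product 120, leaving r1c6 = 5.
Cage a needs product 120, leaving r2c6 = 6.
The 4 cells of cage j must have sum 7; hence r5c2 = 1.
Row 5 already has 2, so r5c3 = 3.
The 4 cells of cage j must have sum 7, which forces r6c1 = 1.
Cage j has sum 7, leaving r6c2 = 2.
Column 5 already has 4, so r6c5 = 6.
Column 6 now contains 6, which forces r6c6 = 4.
Cage b has product 18, which forces r1c1 = 2.
Row 1 already has 1, which forces r1c2 = 3.
6 is placed in row 2, which forces r2c1 = 3.
Cage g's pair has sum 9, leaving r4c1 = 5.
Row 5 already has 3, which forces r5c1 = 4.
Row 5 already has 4, so r5c4 = 6.
Row 6 now contains 4; hence r6c4 = 3.
4 is placed in column 1, so r3c1 = 6.
The two cells of cage l must have sum 10, leaving r3c2 = 4.
Row 3 already has 4; hence r3c3 = 2.
Column 2 now contains 4, leaving r4c2 = 6.
Column 4 now contains 6, which forces r4c4 = 4.
2 is placed in column 3, so r2c3 = 4.
4 is placed in column 4; hence r2c4 = 2.
The full grid is 2 3 6 1 4 5 / 3 5 4 2 1 6 / 6 4 2 5 3 1 / 5 6 1 4 2 3 / 4 1 3 6 5 2 / 1 2 5 3 6 4.

1 2 5 3 6 4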